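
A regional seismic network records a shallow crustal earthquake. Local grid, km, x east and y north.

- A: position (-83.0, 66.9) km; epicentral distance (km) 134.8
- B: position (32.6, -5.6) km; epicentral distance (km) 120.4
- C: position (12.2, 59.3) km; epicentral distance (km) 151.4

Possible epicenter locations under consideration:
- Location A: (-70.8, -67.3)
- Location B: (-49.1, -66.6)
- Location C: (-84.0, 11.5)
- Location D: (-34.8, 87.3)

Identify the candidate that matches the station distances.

For each candidate, compare |candidate − station| to the reported distance:
Location A: residuals A 0.0, B 0.0, C 0.0 → max 0.0 km
Location B: residuals A 2.9, B 18.4, C 11.4 → max 18.4 km
Location C: residuals A 79.4, B 2.6, C 44.0 → max 79.4 km
Location D: residuals A 82.5, B 5.6, C 96.7 → max 96.7 km
Only Location A has all residuals ≈ 0.

Location A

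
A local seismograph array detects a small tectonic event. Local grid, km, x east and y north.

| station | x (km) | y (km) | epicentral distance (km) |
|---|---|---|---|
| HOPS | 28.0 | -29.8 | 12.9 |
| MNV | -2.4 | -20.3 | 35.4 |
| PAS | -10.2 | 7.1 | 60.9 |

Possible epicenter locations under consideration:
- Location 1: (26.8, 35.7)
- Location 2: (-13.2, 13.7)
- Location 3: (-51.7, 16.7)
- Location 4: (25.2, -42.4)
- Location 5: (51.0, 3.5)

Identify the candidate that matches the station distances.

Location 4

For each candidate, compare |candidate − station| to the reported distance:
Location 1: residuals HOPS 52.6, MNV 27.8, PAS 14.1 → max 52.6 km
Location 2: residuals HOPS 47.0, MNV 0.3, PAS 53.7 → max 53.7 km
Location 3: residuals HOPS 79.4, MNV 26.2, PAS 18.3 → max 79.4 km
Location 4: residuals HOPS 0.0, MNV 0.0, PAS 0.0 → max 0.0 km
Location 5: residuals HOPS 27.6, MNV 23.1, PAS 0.4 → max 27.6 km
Only Location 4 has all residuals ≈ 0.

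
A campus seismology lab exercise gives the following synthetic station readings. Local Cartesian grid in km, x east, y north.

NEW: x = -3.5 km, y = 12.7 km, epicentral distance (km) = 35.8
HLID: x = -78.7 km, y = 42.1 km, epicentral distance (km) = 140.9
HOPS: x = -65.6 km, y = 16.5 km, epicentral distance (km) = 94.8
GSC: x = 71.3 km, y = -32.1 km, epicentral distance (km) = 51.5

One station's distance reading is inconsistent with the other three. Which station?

HLID

Solve using three stations at a time. Using NEW, HOPS, GSC (subtract circle equations pairwise → linear system) gives (x, y) ≈ (26.1, -7.3).
Distances from that point to each station vs reported:
  NEW: calculated 35.8 vs reported 35.8 → residual 0.0 km
  HLID: calculated 115.9 vs reported 140.9 → residual 25.0 km
  HOPS: calculated 94.8 vs reported 94.8 → residual 0.0 km
  GSC: calculated 51.5 vs reported 51.5 → residual 0.0 km
NEW, HOPS, GSC are mutually consistent (residuals ≈ 0); HLID is off by 25.0 km.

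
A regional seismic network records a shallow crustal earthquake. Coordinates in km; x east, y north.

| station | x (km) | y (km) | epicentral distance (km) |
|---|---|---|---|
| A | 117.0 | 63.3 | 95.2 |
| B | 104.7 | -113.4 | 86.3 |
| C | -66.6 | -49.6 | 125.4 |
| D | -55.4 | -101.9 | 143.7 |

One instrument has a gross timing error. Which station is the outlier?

B

Solve using three stations at a time. Using A, C, D (subtract circle equations pairwise → linear system) gives (x, y) ≈ (50.5, -4.8).
Distances from that point to each station vs reported:
  A: calculated 95.2 vs reported 95.2 → residual 0.0 km
  B: calculated 121.4 vs reported 86.3 → residual 35.1 km
  C: calculated 125.4 vs reported 125.4 → residual 0.0 km
  D: calculated 143.7 vs reported 143.7 → residual 0.0 km
A, C, D are mutually consistent (residuals ≈ 0); B is off by 35.1 km.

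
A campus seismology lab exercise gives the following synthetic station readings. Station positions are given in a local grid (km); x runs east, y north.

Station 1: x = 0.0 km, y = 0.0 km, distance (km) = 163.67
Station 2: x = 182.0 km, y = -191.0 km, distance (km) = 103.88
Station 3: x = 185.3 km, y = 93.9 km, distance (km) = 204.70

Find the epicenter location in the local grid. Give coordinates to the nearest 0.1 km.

(127.6, -102.5)

Circle about each station: x² + y² = 163.67²; (x − 182.0)² + (y + 191.0)² = 103.88²; (x − 185.3)² + (y − 93.9)² = 204.70².
Subtracting the Station 1 equation from the Station 2 and Station 3 equations removes the quadratic terms:
364.0 x − 382.0 y = 85601.81
370.6 x + 187.8 y = 28039.08
Solving the 2×2 system: x ≈ 127.6, y ≈ -102.5 km.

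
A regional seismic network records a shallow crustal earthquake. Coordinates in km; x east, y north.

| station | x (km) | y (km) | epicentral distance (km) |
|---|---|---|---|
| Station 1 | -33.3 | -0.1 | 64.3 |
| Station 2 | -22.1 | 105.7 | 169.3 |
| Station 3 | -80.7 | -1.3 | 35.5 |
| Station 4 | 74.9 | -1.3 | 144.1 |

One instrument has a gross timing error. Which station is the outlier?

Station 3

Solve using three stations at a time. Using Station 1, Station 2, Station 4 (subtract circle equations pairwise → linear system) gives (x, y) ≈ (-56.7, -60.0).
Distances from that point to each station vs reported:
  Station 1: calculated 64.4 vs reported 64.3 → residual 0.1 km
  Station 2: calculated 169.3 vs reported 169.3 → residual 0.0 km
  Station 3: calculated 63.5 vs reported 35.5 → residual 28.0 km
  Station 4: calculated 144.1 vs reported 144.1 → residual 0.0 km
Station 1, Station 2, Station 4 are mutually consistent (residuals ≈ 0); Station 3 is off by 28.0 km.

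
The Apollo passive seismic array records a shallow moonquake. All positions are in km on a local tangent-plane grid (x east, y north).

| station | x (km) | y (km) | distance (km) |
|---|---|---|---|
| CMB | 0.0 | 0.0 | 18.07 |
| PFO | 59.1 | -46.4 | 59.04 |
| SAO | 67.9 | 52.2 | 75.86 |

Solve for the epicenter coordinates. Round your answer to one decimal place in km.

17.5 km east, -4.5 km north

Circle about each station: x² + y² = 18.07²; (x − 59.1)² + (y + 46.4)² = 59.04²; (x − 67.9)² + (y − 52.2)² = 75.86².
Subtracting the CMB equation from the PFO and SAO equations removes the quadratic terms:
118.2 x − 92.8 y = 2486.57
135.8 x + 104.4 y = 1907.04
Solving the 2×2 system: x ≈ 17.5, y ≈ -4.5 km.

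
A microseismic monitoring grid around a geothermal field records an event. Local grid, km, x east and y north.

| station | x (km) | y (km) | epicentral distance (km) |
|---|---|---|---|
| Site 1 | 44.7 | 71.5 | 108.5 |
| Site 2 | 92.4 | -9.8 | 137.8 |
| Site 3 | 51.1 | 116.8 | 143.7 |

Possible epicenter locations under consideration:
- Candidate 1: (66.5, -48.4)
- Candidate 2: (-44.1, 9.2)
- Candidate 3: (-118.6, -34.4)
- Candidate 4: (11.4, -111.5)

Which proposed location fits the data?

For each candidate, compare |candidate − station| to the reported distance:
Candidate 1: residuals Site 1 13.4, Site 2 91.3, Site 3 22.2 → max 91.3 km
Candidate 2: residuals Site 1 0.0, Site 2 0.0, Site 3 0.0 → max 0.0 km
Candidate 3: residuals Site 1 86.1, Site 2 74.6, Site 3 83.6 → max 86.1 km
Candidate 4: residuals Site 1 77.5, Site 2 7.8, Site 3 88.0 → max 88.0 km
Only Candidate 2 has all residuals ≈ 0.

Candidate 2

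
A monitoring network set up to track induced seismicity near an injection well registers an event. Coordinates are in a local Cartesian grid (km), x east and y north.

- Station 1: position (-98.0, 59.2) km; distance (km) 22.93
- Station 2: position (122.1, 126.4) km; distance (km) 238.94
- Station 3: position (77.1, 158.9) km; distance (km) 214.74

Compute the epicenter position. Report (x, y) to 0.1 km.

(-99.2, 36.3)

Circle about each station: (x + 98.0)² + (y − 59.2)² = 22.93²; (x − 122.1)² + (y − 126.4)² = 238.94²; (x − 77.1)² + (y − 158.9)² = 214.74².
Subtracting pairs of circle equations eliminates x²+y² and gives linear equations (the radical axes):
440.2 x + 134.4 y = -38789.81
350.2 x + 199.4 y = -27502.50
Solving the 2×2 system: x ≈ -99.2, y ≈ 36.3 km.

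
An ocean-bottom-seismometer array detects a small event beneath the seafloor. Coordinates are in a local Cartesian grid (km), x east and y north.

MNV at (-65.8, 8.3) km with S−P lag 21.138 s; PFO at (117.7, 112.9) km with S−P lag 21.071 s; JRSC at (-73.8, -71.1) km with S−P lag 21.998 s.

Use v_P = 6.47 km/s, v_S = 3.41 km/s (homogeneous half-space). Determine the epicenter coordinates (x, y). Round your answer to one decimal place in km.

x ≈ 80.5 km, y ≈ -34.4 km

Distance from S−P lag: d = Δt · v_P v_S / (v_P − v_S) = Δt · (6.47·3.41)/(6.47−3.41) ≈ 7.2100·Δt.
So d_MNV = 152.41, d_PFO = 151.92, d_JRSC = 158.61 km.
Circle about each station: (x + 65.8)² + (y − 8.3)² = 152.41²; (x − 117.7)² + (y − 112.9)² = 151.92²; (x + 73.8)² + (y + 71.1)² = 158.61².
Subtracting the MNV equation from the PFO and JRSC equations removes the quadratic terms:
367.0 x + 209.2 y = 22350.29
-16.0 x − 158.8 y = 4174.80
Solving the 2×2 system: x ≈ 80.5, y ≈ -34.4 km.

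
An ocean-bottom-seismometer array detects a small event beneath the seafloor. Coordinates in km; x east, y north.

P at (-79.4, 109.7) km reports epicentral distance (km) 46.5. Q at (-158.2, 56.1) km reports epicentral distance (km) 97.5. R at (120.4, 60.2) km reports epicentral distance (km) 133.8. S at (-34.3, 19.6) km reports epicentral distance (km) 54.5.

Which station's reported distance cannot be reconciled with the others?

R

Solve using three stations at a time. Using P, Q, S (subtract circle equations pairwise → linear system) gives (x, y) ≈ (-61.3, 66.9).
Distances from that point to each station vs reported:
  P: calculated 46.5 vs reported 46.5 → residual 0.0 km
  Q: calculated 97.5 vs reported 97.5 → residual 0.0 km
  R: calculated 181.8 vs reported 133.8 → residual 48.0 km
  S: calculated 54.5 vs reported 54.5 → residual 0.0 km
P, Q, S are mutually consistent (residuals ≈ 0); R is off by 48.0 km.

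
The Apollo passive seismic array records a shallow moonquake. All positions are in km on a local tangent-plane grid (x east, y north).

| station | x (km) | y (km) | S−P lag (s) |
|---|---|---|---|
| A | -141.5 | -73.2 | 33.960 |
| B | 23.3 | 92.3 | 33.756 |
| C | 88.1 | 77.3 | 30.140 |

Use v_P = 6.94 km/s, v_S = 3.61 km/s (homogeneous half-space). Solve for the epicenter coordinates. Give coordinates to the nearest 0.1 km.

x ≈ 102.5 km, y ≈ -149.0 km

Distance from S−P lag: d = Δt · v_P v_S / (v_P − v_S) = Δt · (6.94·3.61)/(6.94−3.61) ≈ 7.5235·Δt.
So d_A = 255.50, d_B = 253.96, d_C = 226.76 km.
Circle about each station: (x + 141.5)² + (y + 73.2)² = 255.50²; (x − 23.3)² + (y − 92.3)² = 253.96²; (x − 88.1)² + (y − 77.3)² = 226.76².
Subtracting the A equation from the B and C equations removes the quadratic terms:
329.6 x + 331.0 y = -15533.74
459.2 x + 301.0 y = 2216.56
Solving the 2×2 system: x ≈ 102.5, y ≈ -149.0 km.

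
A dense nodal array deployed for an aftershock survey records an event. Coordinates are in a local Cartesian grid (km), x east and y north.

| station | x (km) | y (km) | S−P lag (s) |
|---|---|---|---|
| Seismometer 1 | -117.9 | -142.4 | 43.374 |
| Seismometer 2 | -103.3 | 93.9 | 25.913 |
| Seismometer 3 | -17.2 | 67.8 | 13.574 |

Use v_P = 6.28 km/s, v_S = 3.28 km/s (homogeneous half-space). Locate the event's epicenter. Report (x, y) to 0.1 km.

Distance from S−P lag: d = Δt · v_P v_S / (v_P − v_S) = Δt · (6.28·3.28)/(6.28−3.28) ≈ 6.8661·Δt.
So d_Seismometer 1 = 297.81, d_Seismometer 2 = 177.92, d_Seismometer 3 = 93.20 km.
Circle about each station: (x + 117.9)² + (y + 142.4)² = 297.81²; (x + 103.3)² + (y − 93.9)² = 177.92²; (x + 17.2)² + (y − 67.8)² = 93.20².
Subtracting pairs of circle equations eliminates x²+y² and gives linear equations (the radical axes):
29.2 x + 472.6 y = 42345.20
201.4 x + 420.4 y = 50719.07
Solving the 2×2 system: x ≈ 74.4, y ≈ 85.0 km.

74.4 km east, 85.0 km north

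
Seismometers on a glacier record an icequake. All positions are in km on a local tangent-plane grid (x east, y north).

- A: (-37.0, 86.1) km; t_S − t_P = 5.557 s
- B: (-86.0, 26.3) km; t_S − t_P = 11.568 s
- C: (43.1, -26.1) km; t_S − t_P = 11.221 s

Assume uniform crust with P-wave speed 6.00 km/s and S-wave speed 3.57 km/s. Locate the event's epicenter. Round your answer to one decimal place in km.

Distance from S−P lag: d = Δt · v_P v_S / (v_P − v_S) = Δt · (6.00·3.57)/(6.00−3.57) ≈ 8.8148·Δt.
So d_A = 48.98, d_B = 101.97, d_C = 98.91 km.
Circle about each station: (x + 37.0)² + (y − 86.1)² = 48.98²; (x + 86.0)² + (y − 26.3)² = 101.97²; (x − 43.1)² + (y + 26.1)² = 98.91².
Subtracting the A equation from the B and C equations removes the quadratic terms:
-98.0 x − 119.6 y = -8693.36
160.2 x − 224.4 y = -13627.54
Solving the 2×2 system: x ≈ 7.8, y ≈ 66.3 km.

7.8 km east, 66.3 km north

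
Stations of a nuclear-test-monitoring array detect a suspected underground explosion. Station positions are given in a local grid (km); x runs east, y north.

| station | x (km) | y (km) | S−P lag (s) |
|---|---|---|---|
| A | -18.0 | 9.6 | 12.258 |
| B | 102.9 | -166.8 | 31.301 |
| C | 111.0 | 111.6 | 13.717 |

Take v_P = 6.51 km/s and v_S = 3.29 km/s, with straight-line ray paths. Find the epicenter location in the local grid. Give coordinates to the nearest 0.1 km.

Distance from S−P lag: d = Δt · v_P v_S / (v_P − v_S) = Δt · (6.51·3.29)/(6.51−3.29) ≈ 6.6515·Δt.
So d_A = 81.53, d_B = 208.20, d_C = 91.24 km.
Circle about each station: (x + 18.0)² + (y − 9.6)² = 81.53²; (x − 102.9)² + (y + 166.8)² = 208.20²; (x − 111.0)² + (y − 111.6)² = 91.24².
Subtracting pairs of circle equations eliminates x²+y² and gives linear equations (the radical axes):
241.8 x − 352.8 y = 1294.39
258.0 x + 204.0 y = 22681.80
Solving the 2×2 system: x ≈ 58.9, y ≈ 36.7 km.
Check against A (with the unrounded x, y): √((x + 18.0)²+(y − 9.6)²) = 81.53 ≈ 81.53 km. ✓

(58.9, 36.7)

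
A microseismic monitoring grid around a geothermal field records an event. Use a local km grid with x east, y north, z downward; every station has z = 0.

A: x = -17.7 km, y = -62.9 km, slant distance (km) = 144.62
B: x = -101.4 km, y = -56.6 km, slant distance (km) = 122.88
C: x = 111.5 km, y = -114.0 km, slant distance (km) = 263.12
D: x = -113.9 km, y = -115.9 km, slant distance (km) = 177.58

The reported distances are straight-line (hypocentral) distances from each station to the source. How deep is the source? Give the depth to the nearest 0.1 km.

Each station gives a sphere (x−x_i)² + (y−y_i)² + z² = d_i² (stations at z=0).
Subtracting the A sphere from B and C: z² cancels, leaving linear equations in x and y:
-167.4 x + 12.6 y = 15031.27
258.4 x − 102.2 y = -27158.64
Solving: x ≈ -86.194, y ≈ 47.809 km (keep extra digits for the depth step; rounded: -86.2, 47.8).
Then from the A sphere: z² = 144.62² − (x + 17.7)² − (y + 62.9)² with x = -86.194, y = 47.809, so z ≈ 62.984 ≈ 63.0 km.
Check against D (with the unrounded solution): distance 177.58 ≈ 177.58 km. ✓

63.0 km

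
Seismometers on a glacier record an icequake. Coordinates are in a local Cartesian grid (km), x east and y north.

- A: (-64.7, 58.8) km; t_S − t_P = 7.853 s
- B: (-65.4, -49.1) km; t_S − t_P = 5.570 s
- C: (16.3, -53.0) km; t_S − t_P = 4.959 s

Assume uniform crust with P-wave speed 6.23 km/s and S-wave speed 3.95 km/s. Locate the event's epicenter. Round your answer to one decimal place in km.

(-18.1, -12.0)

Distance from S−P lag: d = Δt · v_P v_S / (v_P − v_S) = Δt · (6.23·3.95)/(6.23−3.95) ≈ 10.7932·Δt.
So d_A = 84.76, d_B = 60.12, d_C = 53.52 km.
Circle about each station: (x + 64.7)² + (y − 58.8)² = 84.76²; (x + 65.4)² + (y + 49.1)² = 60.12²; (x − 16.3)² + (y + 53.0)² = 53.52².
Subtracting the A equation from the B and C equations removes the quadratic terms:
-1.4 x − 215.8 y = 2614.28
162.0 x − 223.6 y = -248.97
Solving the 2×2 system: x ≈ -18.1, y ≈ -12.0 km.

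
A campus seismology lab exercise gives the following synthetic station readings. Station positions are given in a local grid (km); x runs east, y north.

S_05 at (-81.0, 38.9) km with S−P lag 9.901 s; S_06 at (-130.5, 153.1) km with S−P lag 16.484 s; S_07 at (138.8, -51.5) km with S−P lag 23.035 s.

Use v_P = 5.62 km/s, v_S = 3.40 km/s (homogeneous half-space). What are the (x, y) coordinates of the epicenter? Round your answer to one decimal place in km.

Distance from S−P lag: d = Δt · v_P v_S / (v_P − v_S) = Δt · (5.62·3.40)/(5.62−3.40) ≈ 8.6072·Δt.
So d_S_05 = 85.22, d_S_06 = 141.88, d_S_07 = 198.27 km.
Circle about each station: (x + 81.0)² + (y − 38.9)² = 85.22²; (x + 130.5)² + (y − 153.1)² = 141.88²; (x − 138.8)² + (y + 51.5)² = 198.27².
Subtracting pairs of circle equations eliminates x²+y² and gives linear equations (the radical axes):
-99.0 x + 228.4 y = 19528.16
439.6 x − 180.8 y = -18205.06
Solving the 2×2 system: x ≈ -7.6, y ≈ 82.2 km.

x ≈ -7.6 km, y ≈ 82.2 km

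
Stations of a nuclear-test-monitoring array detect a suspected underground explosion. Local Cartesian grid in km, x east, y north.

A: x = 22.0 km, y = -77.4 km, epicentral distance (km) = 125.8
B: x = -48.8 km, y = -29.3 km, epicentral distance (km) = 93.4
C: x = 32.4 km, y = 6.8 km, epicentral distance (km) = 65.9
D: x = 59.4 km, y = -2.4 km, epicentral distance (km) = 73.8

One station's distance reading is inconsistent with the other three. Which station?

C

Solve using three stations at a time. Using A, B, D (subtract circle equations pairwise → linear system) gives (x, y) ≈ (4.8, 47.2).
Distances from that point to each station vs reported:
  A: calculated 125.8 vs reported 125.8 → residual 0.0 km
  B: calculated 93.4 vs reported 93.4 → residual 0.0 km
  C: calculated 49.0 vs reported 65.9 → residual 16.9 km
  D: calculated 73.8 vs reported 73.8 → residual 0.0 km
A, B, D are mutually consistent (residuals ≈ 0); C is off by 16.9 km.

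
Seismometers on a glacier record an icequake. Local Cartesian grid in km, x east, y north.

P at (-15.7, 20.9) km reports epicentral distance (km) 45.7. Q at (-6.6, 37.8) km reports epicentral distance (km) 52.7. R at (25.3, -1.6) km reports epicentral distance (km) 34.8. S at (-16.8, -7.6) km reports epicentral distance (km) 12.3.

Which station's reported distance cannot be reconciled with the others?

P

Solve using three stations at a time. Using Q, R, S (subtract circle equations pairwise → linear system) gives (x, y) ≈ (-6.9, -14.9).
Distances from that point to each station vs reported:
  P: calculated 36.9 vs reported 45.7 → residual 8.8 km
  Q: calculated 52.7 vs reported 52.7 → residual 0.0 km
  R: calculated 34.8 vs reported 34.8 → residual 0.0 km
  S: calculated 12.3 vs reported 12.3 → residual 0.0 km
Q, R, S are mutually consistent (residuals ≈ 0); P is off by 8.8 km.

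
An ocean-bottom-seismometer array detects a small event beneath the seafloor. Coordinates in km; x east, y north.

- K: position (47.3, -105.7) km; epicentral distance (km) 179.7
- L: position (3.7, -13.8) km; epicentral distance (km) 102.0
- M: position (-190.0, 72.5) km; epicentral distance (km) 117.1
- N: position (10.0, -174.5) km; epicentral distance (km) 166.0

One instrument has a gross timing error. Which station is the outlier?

Solve using three stations at a time. Using K, L, M (subtract circle equations pairwise → linear system) gives (x, y) ≈ (-97.2, 1.1).
Distances from that point to each station vs reported:
  K: calculated 179.7 vs reported 179.7 → residual 0.0 km
  L: calculated 102.0 vs reported 102.0 → residual 0.0 km
  M: calculated 117.1 vs reported 117.1 → residual 0.0 km
  N: calculated 205.8 vs reported 166.0 → residual 39.8 km
K, L, M are mutually consistent (residuals ≈ 0); N is off by 39.8 km.

N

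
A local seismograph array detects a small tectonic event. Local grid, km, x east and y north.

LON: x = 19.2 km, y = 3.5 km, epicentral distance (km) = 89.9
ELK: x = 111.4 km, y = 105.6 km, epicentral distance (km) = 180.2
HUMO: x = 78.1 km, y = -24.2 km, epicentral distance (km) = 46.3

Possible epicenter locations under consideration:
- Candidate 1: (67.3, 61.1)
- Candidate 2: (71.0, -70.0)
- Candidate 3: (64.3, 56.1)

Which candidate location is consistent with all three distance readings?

Candidate 2

For each candidate, compare |candidate − station| to the reported distance:
Candidate 1: residuals LON 14.9, ELK 117.5, HUMO 39.7 → max 117.5 km
Candidate 2: residuals LON 0.0, ELK 0.0, HUMO 0.0 → max 0.0 km
Candidate 3: residuals LON 20.6, ELK 111.9, HUMO 35.2 → max 111.9 km
Only Candidate 2 has all residuals ≈ 0.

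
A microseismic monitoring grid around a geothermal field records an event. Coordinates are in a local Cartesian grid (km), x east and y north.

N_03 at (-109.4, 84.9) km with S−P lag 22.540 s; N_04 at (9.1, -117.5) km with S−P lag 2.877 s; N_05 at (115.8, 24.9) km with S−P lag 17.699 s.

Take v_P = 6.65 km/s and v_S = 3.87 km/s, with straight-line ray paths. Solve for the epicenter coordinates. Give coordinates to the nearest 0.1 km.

Distance from S−P lag: d = Δt · v_P v_S / (v_P − v_S) = Δt · (6.65·3.87)/(6.65−3.87) ≈ 9.2574·Δt.
So d_N_03 = 208.66, d_N_04 = 26.63, d_N_05 = 163.85 km.
Circle about each station: (x + 109.4)² + (y − 84.9)² = 208.66²; (x − 9.1)² + (y + 117.5)² = 26.63²; (x − 115.8)² + (y − 24.9)² = 163.85².
Subtracting the N_03 equation from the N_04 and N_05 equations removes the quadratic terms:
237.0 x − 404.8 y = 37542.53
450.4 x − 120.0 y = 11545.45
Solving the 2×2 system: x ≈ 1.1, y ≈ -92.1 km.

1.1 km east, -92.1 km north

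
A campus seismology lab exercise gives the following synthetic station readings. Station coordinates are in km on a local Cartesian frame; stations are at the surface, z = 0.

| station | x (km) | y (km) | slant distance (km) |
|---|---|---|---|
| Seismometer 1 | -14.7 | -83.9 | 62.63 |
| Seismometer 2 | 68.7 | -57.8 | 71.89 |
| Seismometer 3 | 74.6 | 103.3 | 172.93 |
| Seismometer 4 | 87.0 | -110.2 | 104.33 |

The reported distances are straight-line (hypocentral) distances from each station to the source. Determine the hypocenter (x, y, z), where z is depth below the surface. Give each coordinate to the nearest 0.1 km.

x ≈ 13.6 km, y ≈ -51.9 km, depth ≈ 45.8 km

Each station gives a sphere (x−x_i)² + (y−y_i)² + z² = d_i² (stations at z=0).
Subtracting the Seismometer 1 sphere from Seismometer 2 and Seismometer 3: z² cancels, leaving linear equations in x and y:
166.8 x + 52.2 y = -440.43
178.6 x + 374.4 y = -17001.52
Solving: x ≈ 13.601, y ≈ -51.898 km (keep extra digits for the depth step; rounded: 13.6, -51.9).
Then from the Seismometer 1 sphere: z² = 62.63² − (x + 14.7)² − (y + 83.9)² with x = 13.601, y = -51.898, so z ≈ 45.798 ≈ 45.8 km.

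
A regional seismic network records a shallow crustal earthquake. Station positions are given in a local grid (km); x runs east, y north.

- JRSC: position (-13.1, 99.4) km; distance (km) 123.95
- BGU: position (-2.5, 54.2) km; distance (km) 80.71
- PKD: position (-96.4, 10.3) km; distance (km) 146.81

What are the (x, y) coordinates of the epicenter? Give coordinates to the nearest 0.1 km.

49.3 km east, -7.7 km north

Circle about each station: (x + 13.1)² + (y − 99.4)² = 123.95²; (x + 2.5)² + (y − 54.2)² = 80.71²; (x + 96.4)² + (y − 10.3)² = 146.81².
Subtracting pairs of circle equations eliminates x²+y² and gives linear equations (the radical axes):
21.2 x − 90.4 y = 1741.42
-166.6 x − 178.2 y = -6842.49
Solving the 2×2 system: x ≈ 49.3, y ≈ -7.7 km.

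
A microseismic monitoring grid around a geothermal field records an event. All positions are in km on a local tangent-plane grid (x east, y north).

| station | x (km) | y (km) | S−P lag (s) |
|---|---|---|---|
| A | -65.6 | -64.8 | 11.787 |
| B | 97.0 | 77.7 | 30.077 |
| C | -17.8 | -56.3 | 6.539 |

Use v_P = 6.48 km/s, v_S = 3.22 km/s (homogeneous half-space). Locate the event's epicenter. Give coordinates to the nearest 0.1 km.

x ≈ 5.0 km, y ≈ -91.4 km

Distance from S−P lag: d = Δt · v_P v_S / (v_P − v_S) = Δt · (6.48·3.22)/(6.48−3.22) ≈ 6.4005·Δt.
So d_A = 75.44, d_B = 192.51, d_C = 41.85 km.
Circle about each station: (x + 65.6)² + (y + 64.8)² = 75.44²; (x − 97.0)² + (y − 77.7)² = 192.51²; (x + 17.8)² + (y + 56.3)² = 41.85².
Subtracting pairs of circle equations eliminates x²+y² and gives linear equations (the radical axes):
325.2 x + 285.0 y = -24425.02
95.6 x + 17.0 y = -1076.10
Solving the 2×2 system: x ≈ 5.0, y ≈ -91.4 km.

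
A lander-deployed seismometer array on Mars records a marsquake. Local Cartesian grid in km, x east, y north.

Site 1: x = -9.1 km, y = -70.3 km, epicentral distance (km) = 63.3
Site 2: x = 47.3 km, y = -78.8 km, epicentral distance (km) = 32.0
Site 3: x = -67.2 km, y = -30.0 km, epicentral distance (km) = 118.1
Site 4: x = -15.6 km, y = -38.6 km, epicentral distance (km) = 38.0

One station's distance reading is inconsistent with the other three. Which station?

Solve using three stations at a time. Using Site 1, Site 2, Site 3 (subtract circle equations pairwise → linear system) gives (x, y) ≈ (49.7, -46.8).
Distances from that point to each station vs reported:
  Site 1: calculated 63.4 vs reported 63.3 → residual 0.1 km
  Site 2: calculated 32.1 vs reported 32.0 → residual 0.1 km
  Site 3: calculated 118.1 vs reported 118.1 → residual 0.0 km
  Site 4: calculated 65.8 vs reported 38.0 → residual 27.8 km
Site 1, Site 2, Site 3 are mutually consistent (residuals ≈ 0); Site 4 is off by 27.8 km.

Site 4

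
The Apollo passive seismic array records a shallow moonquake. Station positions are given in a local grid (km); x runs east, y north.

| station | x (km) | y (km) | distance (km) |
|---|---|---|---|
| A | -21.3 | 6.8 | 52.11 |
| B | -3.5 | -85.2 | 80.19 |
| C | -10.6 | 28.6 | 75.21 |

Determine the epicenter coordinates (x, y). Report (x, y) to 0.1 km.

Circle about each station: (x + 21.3)² + (y − 6.8)² = 52.11²; (x + 3.5)² + (y + 85.2)² = 80.19²; (x + 10.6)² + (y − 28.6)² = 75.21².
Subtracting the A equation from the B and C equations removes the quadratic terms:
35.6 x − 184.0 y = 3056.38
21.4 x + 43.6 y = -2510.70
Solving the 2×2 system: x ≈ -59.9, y ≈ -28.2 km.

(-59.9, -28.2)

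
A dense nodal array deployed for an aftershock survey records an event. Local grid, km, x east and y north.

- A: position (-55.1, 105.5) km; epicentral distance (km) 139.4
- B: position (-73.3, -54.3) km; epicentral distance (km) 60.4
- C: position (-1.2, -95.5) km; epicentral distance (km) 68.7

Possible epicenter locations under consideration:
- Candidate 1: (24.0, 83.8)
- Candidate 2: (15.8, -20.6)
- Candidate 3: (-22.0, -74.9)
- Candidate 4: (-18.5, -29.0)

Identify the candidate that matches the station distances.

Candidate 4

For each candidate, compare |candidate − station| to the reported distance:
Candidate 1: residuals A 57.4, B 108.5, C 112.4 → max 112.4 km
Candidate 2: residuals A 5.3, B 34.9, C 8.1 → max 34.9 km
Candidate 3: residuals A 44.0, B 5.1, C 39.4 → max 44.0 km
Candidate 4: residuals A 0.0, B 0.0, C 0.0 → max 0.0 km
Only Candidate 4 has all residuals ≈ 0.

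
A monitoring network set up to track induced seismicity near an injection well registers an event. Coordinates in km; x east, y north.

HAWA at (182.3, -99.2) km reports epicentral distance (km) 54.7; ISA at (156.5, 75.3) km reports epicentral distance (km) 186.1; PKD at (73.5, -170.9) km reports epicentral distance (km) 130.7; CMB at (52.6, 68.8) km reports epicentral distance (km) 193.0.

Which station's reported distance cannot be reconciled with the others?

PKD

Solve using three stations at a time. Using HAWA, ISA, CMB (subtract circle equations pairwise → linear system) gives (x, y) ≈ (128.4, -108.7).
Distances from that point to each station vs reported:
  HAWA: calculated 54.7 vs reported 54.7 → residual 0.0 km
  ISA: calculated 186.1 vs reported 186.1 → residual 0.0 km
  PKD: calculated 83.0 vs reported 130.7 → residual 47.7 km
  CMB: calculated 193.0 vs reported 193.0 → residual 0.0 km
HAWA, ISA, CMB are mutually consistent (residuals ≈ 0); PKD is off by 47.7 km.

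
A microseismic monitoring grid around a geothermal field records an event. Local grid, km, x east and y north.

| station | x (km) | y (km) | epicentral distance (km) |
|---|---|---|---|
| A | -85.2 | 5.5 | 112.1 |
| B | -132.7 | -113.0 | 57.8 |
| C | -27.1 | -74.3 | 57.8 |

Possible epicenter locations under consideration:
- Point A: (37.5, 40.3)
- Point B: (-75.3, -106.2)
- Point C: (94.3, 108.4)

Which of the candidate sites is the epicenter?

For each candidate, compare |candidate − station| to the reported distance:
Point A: residuals A 15.4, B 171.3, C 73.8 → max 171.3 km
Point B: residuals A 0.0, B 0.0, C 0.0 → max 0.0 km
Point C: residuals A 94.8, B 259.3, C 161.6 → max 259.3 km
Only Point B has all residuals ≈ 0.

Point B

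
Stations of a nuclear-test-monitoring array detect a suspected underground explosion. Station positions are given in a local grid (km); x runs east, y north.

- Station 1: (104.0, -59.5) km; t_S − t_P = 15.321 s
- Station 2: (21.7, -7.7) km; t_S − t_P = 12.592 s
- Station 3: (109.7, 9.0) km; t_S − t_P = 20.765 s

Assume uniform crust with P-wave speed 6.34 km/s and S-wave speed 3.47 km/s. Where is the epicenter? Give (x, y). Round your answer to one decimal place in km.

(-6.2, -100.1)

Distance from S−P lag: d = Δt · v_P v_S / (v_P − v_S) = Δt · (6.34·3.47)/(6.34−3.47) ≈ 7.6654·Δt.
So d_Station 1 = 117.44, d_Station 2 = 96.52, d_Station 3 = 159.17 km.
Circle about each station: (x − 104.0)² + (y + 59.5)² = 117.44²; (x − 21.7)² + (y + 7.7)² = 96.52²; (x − 109.7)² + (y − 9.0)² = 159.17².
Subtracting the Station 1 equation from the Station 2 and Station 3 equations removes the quadratic terms:
-164.6 x + 103.6 y = -9350.03
11.4 x + 137.0 y = -13784.10
Solving the 2×2 system: x ≈ -6.2, y ≈ -100.1 km.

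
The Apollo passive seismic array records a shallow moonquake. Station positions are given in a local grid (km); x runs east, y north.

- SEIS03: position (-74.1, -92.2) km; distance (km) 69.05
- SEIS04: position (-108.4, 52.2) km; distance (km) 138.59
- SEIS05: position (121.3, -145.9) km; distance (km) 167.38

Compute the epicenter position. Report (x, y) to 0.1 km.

Circle about each station: (x + 74.1)² + (y + 92.2)² = 69.05²; (x + 108.4)² + (y − 52.2)² = 138.59²; (x − 121.3)² + (y + 145.9)² = 167.38².
Subtracting the SEIS03 equation from the SEIS04 and SEIS05 equations removes the quadratic terms:
-68.6 x + 288.8 y = -13955.54
390.8 x − 107.4 y = -1239.31
Solving the 2×2 system: x ≈ -17.6, y ≈ -52.5 km.

x ≈ -17.6 km, y ≈ -52.5 km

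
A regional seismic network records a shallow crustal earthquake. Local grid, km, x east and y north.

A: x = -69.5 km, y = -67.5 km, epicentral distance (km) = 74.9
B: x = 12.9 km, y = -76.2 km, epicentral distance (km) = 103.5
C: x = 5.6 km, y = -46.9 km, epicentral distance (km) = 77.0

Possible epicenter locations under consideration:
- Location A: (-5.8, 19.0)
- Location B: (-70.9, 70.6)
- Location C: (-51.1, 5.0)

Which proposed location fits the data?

For each candidate, compare |candidate − station| to the reported distance:
Location A: residuals A 32.5, B 6.5, C 10.1 → max 32.5 km
Location B: residuals A 63.2, B 65.5, C 63.2 → max 65.5 km
Location C: residuals A 0.1, B 0.1, C 0.1 → max 0.1 km
Only Location C has all residuals ≈ 0.

Location C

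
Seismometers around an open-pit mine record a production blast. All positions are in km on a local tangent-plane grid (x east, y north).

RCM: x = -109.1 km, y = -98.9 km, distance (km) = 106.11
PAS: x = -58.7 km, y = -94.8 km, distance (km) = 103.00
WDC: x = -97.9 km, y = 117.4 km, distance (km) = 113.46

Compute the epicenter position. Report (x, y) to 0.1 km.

Circle about each station: (x + 109.1)² + (y + 98.9)² = 106.11²; (x + 58.7)² + (y + 94.8)² = 103.00²; (x + 97.9)² + (y − 117.4)² = 113.46².
Subtracting the RCM equation from the PAS and WDC equations removes the quadratic terms:
100.8 x + 8.2 y = -8600.96
22.4 x + 432.6 y = 69.31
Solving the 2×2 system: x ≈ -85.7, y ≈ 4.6 km.

-85.7 km east, 4.6 km north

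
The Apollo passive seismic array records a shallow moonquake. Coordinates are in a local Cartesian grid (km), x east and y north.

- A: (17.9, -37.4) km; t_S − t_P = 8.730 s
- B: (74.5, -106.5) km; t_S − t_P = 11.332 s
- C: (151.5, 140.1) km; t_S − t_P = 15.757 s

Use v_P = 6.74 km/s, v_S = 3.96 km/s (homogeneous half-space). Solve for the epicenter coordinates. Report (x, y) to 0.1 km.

Distance from S−P lag: d = Δt · v_P v_S / (v_P − v_S) = Δt · (6.74·3.96)/(6.74−3.96) ≈ 9.6009·Δt.
So d_A = 83.82, d_B = 108.80, d_C = 151.28 km.
Circle about each station: (x − 17.9)² + (y + 37.4)² = 83.82²; (x − 74.5)² + (y + 106.5)² = 108.80²; (x − 151.5)² + (y − 140.1)² = 151.28².
Subtracting pairs of circle equations eliminates x²+y² and gives linear equations (the radical axes):
113.2 x − 138.2 y = 10361.68
267.2 x + 355.0 y = 25001.24
Solving the 2×2 system: x ≈ 92.5, y ≈ 0.8 km.

(92.5, 0.8)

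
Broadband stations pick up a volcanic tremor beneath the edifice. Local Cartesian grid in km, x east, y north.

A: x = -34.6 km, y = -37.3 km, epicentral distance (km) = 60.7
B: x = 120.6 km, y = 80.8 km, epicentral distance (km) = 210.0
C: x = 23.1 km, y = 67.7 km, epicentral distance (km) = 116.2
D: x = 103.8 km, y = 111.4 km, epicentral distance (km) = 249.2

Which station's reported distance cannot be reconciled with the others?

D

Solve using three stations at a time. Using A, B, C (subtract circle equations pairwise → linear system) gives (x, y) ≈ (-76.0, 7.1).
Distances from that point to each station vs reported:
  A: calculated 60.7 vs reported 60.7 → residual 0.0 km
  B: calculated 210.0 vs reported 210.0 → residual 0.0 km
  C: calculated 116.2 vs reported 116.2 → residual 0.0 km
  D: calculated 207.9 vs reported 249.2 → residual 41.3 km
A, B, C are mutually consistent (residuals ≈ 0); D is off by 41.3 km.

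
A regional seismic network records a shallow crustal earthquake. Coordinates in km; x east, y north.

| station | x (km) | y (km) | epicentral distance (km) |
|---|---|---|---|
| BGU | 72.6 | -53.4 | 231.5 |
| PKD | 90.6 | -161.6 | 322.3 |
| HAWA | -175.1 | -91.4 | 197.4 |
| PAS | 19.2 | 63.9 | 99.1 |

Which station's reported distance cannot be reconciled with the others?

Solve using three stations at a time. Using BGU, PKD, HAWA (subtract circle equations pairwise → linear system) gives (x, y) ≈ (-106.2, 93.6).
Distances from that point to each station vs reported:
  BGU: calculated 231.5 vs reported 231.5 → residual 0.0 km
  PKD: calculated 322.3 vs reported 322.3 → residual 0.0 km
  HAWA: calculated 197.4 vs reported 197.4 → residual 0.0 km
  PAS: calculated 128.9 vs reported 99.1 → residual 29.8 km
BGU, PKD, HAWA are mutually consistent (residuals ≈ 0); PAS is off by 29.8 km.

PAS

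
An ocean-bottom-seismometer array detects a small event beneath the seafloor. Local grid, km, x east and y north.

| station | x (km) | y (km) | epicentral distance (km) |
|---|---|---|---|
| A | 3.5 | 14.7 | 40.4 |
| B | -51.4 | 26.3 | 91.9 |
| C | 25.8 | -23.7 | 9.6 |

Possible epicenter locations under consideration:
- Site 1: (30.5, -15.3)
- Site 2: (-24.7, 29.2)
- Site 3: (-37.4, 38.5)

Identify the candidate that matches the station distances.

For each candidate, compare |candidate − station| to the reported distance:
Site 1: residuals A 0.0, B 0.0, C 0.0 → max 0.0 km
Site 2: residuals A 8.7, B 65.0, C 63.5 → max 65.0 km
Site 3: residuals A 6.9, B 73.3, C 79.1 → max 79.1 km
Only Site 1 has all residuals ≈ 0.

Site 1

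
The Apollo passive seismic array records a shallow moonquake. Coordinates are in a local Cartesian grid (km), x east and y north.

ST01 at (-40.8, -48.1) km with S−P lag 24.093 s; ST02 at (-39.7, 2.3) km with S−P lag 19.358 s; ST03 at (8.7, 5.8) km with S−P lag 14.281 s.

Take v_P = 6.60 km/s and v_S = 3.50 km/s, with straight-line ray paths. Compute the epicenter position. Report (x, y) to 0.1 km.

Distance from S−P lag: d = Δt · v_P v_S / (v_P − v_S) = Δt · (6.60·3.50)/(6.60−3.50) ≈ 7.4516·Δt.
So d_ST01 = 179.53, d_ST02 = 144.25, d_ST03 = 106.42 km.
Circle about each station: (x + 40.8)² + (y + 48.1)² = 179.53²; (x + 39.7)² + (y − 2.3)² = 144.25²; (x − 8.7)² + (y − 5.8)² = 106.42².
Subtracting pairs of circle equations eliminates x²+y² and gives linear equations (the radical axes):
2.2 x + 100.8 y = 9026.09
99.0 x + 107.8 y = 17036.88
Solving the 2×2 system: x ≈ 76.4, y ≈ 87.9 km.

76.4 km east, 87.9 km north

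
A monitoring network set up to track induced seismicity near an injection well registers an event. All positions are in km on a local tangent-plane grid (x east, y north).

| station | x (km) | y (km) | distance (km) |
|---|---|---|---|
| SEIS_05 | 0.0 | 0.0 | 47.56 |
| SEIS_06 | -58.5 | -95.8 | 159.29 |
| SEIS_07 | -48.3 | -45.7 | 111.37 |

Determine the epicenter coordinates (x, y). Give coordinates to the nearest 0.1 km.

x ≈ 17.3 km, y ≈ 44.3 km

Circle about each station: x² + y² = 47.56²; (x + 58.5)² + (y + 95.8)² = 159.29²; (x + 48.3)² + (y + 45.7)² = 111.37².
Subtracting the SEIS_05 equation from the SEIS_06 and SEIS_07 equations removes the quadratic terms:
-117.0 x − 191.6 y = -10511.46
-96.6 x − 91.4 y = -5719.94
Solving the 2×2 system: x ≈ 17.3, y ≈ 44.3 km.
Check against SEIS_05 (with the unrounded x, y): √(x²+y²) = 47.56 ≈ 47.56 km. ✓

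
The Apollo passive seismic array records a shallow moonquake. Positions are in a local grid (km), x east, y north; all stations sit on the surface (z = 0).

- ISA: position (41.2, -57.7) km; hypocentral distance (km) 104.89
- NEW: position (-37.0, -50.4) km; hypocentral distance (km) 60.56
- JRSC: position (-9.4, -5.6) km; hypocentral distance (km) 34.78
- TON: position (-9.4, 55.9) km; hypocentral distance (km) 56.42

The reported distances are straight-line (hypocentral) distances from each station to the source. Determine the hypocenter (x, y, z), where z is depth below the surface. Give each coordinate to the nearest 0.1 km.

x ≈ -38.9 km, y ≈ 9.1 km, depth ≈ 11.1 km

Each station gives a sphere (x−x_i)² + (y−y_i)² + z² = d_i² (stations at z=0).
Subtracting the ISA sphere from NEW and JRSC: z² cancels, leaving linear equations in x and y:
-156.4 x + 14.6 y = 6216.83
-101.2 x + 104.2 y = 4885.25
Solving: x ≈ -38.900, y ≈ 9.104 km (keep extra digits for the depth step; rounded: -38.9, 9.1).
Then from the ISA sphere: z² = 104.89² − (x − 41.2)² − (y + 57.7)² with x = -38.900, y = 9.104, so z ≈ 11.096 ≈ 11.1 km.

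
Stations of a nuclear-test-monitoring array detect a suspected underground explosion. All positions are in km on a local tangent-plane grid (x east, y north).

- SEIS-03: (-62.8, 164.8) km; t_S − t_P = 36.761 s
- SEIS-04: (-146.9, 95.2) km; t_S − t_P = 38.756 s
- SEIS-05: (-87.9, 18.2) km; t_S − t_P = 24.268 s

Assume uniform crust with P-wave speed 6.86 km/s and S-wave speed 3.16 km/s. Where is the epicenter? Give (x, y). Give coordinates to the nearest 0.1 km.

Distance from S−P lag: d = Δt · v_P v_S / (v_P − v_S) = Δt · (6.86·3.16)/(6.86−3.16) ≈ 5.8588·Δt.
So d_SEIS-03 = 215.38, d_SEIS-04 = 227.06, d_SEIS-05 = 142.18 km.
Circle about each station: (x + 62.8)² + (y − 164.8)² = 215.38²; (x + 146.9)² + (y − 95.2)² = 227.06²; (x + 87.9)² + (y − 18.2)² = 142.18².
Subtracting pairs of circle equations eliminates x²+y² and gives linear equations (the radical axes):
-168.2 x − 139.2 y = -5627.93
-50.2 x − 293.2 y = 3128.16
Solving the 2×2 system: x ≈ 49.3, y ≈ -19.1 km.

49.3 km east, -19.1 km north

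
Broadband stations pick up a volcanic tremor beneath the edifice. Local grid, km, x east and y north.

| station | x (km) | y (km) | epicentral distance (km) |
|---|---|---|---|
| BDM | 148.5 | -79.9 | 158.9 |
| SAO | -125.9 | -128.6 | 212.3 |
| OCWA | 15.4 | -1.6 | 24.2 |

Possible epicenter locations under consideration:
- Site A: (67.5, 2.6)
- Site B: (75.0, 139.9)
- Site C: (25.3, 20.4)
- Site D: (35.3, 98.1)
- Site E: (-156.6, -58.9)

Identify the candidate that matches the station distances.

Site C

For each candidate, compare |candidate − station| to the reported distance:
Site A: residuals BDM 43.3, SAO 21.4, OCWA 28.1 → max 43.3 km
Site B: residuals BDM 72.9, SAO 123.0, OCWA 129.3 → max 129.3 km
Site C: residuals BDM 0.0, SAO 0.0, OCWA 0.1 → max 0.1 km
Site D: residuals BDM 52.0, SAO 65.9, OCWA 77.5 → max 77.5 km
Site E: residuals BDM 146.9, SAO 136.1, OCWA 157.1 → max 157.1 km
Only Site C has all residuals ≈ 0.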